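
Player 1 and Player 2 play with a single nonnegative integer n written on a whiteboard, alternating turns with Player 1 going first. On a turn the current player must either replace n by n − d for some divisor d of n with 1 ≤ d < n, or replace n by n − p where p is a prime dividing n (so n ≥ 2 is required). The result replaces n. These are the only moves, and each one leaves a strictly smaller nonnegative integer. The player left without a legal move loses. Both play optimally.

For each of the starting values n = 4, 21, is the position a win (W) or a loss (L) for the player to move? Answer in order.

4: L, 21: W

Use the standard recursion: the mover loses at a terminal position; elsewhere, the mover wins exactly when some move hands the opponent an L position.
n=0: no move → L
n=1: no move → L
n=2: reaches L-position 0 → W
n=3: reaches L-position 0 → W
n=4: only reaches 2(W), 3(W), all W → L
n=5: reaches L-position 0 → W
n=6: reaches L-position 4 → W
n=7: reaches L-position 0 → W
n=8: reaches L-position 4 → W
n=9: only reaches 6(W), 8(W), all W → L
n=10: reaches L-position 9 → W
n=11: reaches L-position 0 → W
n=12: reaches L-position 9 → W
n=13: reaches L-position 0 → W
n=14: only reaches 7(W), 12(W), 13(W), all W → L
n=15: reaches L-position 14 → W
n=16: reaches L-position 14 → W
n=17: reaches L-position 0 → W
n=18: reaches L-position 9 → W
n=19: reaches L-position 0 → W
n=20: only reaches 10(W), 15(W), 16(W), 18(W), 19(W), all W → L
n=21: reaches L-position 14 → W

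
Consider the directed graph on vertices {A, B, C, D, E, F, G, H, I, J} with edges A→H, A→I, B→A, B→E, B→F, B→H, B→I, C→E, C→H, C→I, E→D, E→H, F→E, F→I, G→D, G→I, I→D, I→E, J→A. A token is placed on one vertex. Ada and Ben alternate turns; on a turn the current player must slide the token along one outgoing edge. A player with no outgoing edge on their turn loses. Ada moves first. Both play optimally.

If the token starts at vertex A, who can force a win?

Ada wins.

Compute win/loss labels from the base case upward. A position with no move is L. Any other position is W if it can reach an L in one move, else L.
Every edge goes from a vertex to one that appears earlier in the order H, D, E, I, A, F, C, B, J, G, so processing vertices in that order labels each vertex after all of its successors.
H: no outgoing edge → L
D: no outgoing edge → L
E: W (go to D, an L position)
I: W (go to D, an L position)
A: W (go to H, an L position)
F: L (options I(W), E(W) are all W)
C: W (go to H, an L position)
B: W (go to F, an L position)
J: L (sole option A(W) is W)
G: W (go to D, an L position)
The starting position A is W: Ada should move to H, handing over an L position.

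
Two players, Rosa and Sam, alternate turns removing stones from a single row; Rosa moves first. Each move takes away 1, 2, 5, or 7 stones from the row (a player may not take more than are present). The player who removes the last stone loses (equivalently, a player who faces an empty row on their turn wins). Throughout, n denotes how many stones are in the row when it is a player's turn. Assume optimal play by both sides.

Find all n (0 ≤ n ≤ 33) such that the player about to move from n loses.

Classify positions by backward induction: terminal positions (no move available) are W. From any other position, the mover wins iff some move reaches an L.
n=0: no move; the opponent has just taken the last stone and therefore loses → W
n=1: the only move is to 0(W), a W ⇒ L
n=2: can move to 1, which is L ⇒ W
n=3: can move to 1, which is L ⇒ W
n=4: moves to 3(W), 2(W); every one is W ⇒ L
n=5: can move to 4, which is L ⇒ W
n=6: can move to 4, which is L ⇒ W
n=7: moves to 6(W), 5(W), 2(W), 0(W); every one is W ⇒ L
n=8: can move to 7, which is L ⇒ W
n=9: can move to 7, which is L ⇒ W
n=10: moves to 9(W), 8(W), 5(W), 3(W); every one is W ⇒ L
n=11: can move to 10, which is L ⇒ W
n=12: can move to 10, which is L ⇒ W
n=13: moves to 12(W), 11(W), 8(W), 6(W); every one is W ⇒ L
n=14: can move to 13, which is L ⇒ W
n=15: can move to 13, which is L ⇒ W
n=16: moves to 15(W), 14(W), 11(W), 9(W); every one is W ⇒ L
n=17: can move to 16, which is L ⇒ W
n=18: can move to 16, which is L ⇒ W
n=19: moves to 18(W), 17(W), 14(W), 12(W); every one is W ⇒ L
n=20: can move to 19, which is L ⇒ W
n=21: can move to 19, which is L ⇒ W
n=22: moves to 21(W), 20(W), 17(W), 15(W); every one is W ⇒ L
n=23: can move to 22, which is L ⇒ W
n=24: can move to 22, which is L ⇒ W
n=25: moves to 24(W), 23(W), 20(W), 18(W); every one is W ⇒ L
n=26: can move to 25, which is L ⇒ W
n=27: can move to 25, which is L ⇒ W
n=28: moves to 27(W), 26(W), 23(W), 21(W); every one is W ⇒ L
n=29: can move to 28, which is L ⇒ W
n=30: can move to 28, which is L ⇒ W
n=31: moves to 30(W), 29(W), 26(W), 24(W); every one is W ⇒ L
n=32: can move to 31, which is L ⇒ W
n=33: can move to 31, which is L ⇒ W
Reading off the rows marked L gives the requested list; there are 11 such values of n.

1, 4, 7, 10, 13, 16, 19, 22, 25, 28, 31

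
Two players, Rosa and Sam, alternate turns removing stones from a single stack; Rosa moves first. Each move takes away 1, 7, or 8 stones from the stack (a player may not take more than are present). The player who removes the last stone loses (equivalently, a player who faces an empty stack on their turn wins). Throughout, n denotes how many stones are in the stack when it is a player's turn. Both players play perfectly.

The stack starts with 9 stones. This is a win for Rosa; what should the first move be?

Remove 8, leaving 1.

Classify positions by backward induction: terminal positions (no move available) are W. From any other position, the mover wins iff some move reaches an L.
n=0: no move; the opponent has just taken the last stone and therefore loses → W
n=1: L (sole option 0(W) is W)
n=2: W (go to 1, an L position)
n=3: L (sole option 2(W) is W)
n=4: W (go to 3, an L position)
n=5: L (sole option 4(W) is W)
n=6: W (go to 5, an L position)
n=7: L (options 6(W), 0(W) are all W)
n=8: W (go to 7, an L position)
n=9: W (go to 1, an L position)
From 9, the L positions reachable in one move are: 1.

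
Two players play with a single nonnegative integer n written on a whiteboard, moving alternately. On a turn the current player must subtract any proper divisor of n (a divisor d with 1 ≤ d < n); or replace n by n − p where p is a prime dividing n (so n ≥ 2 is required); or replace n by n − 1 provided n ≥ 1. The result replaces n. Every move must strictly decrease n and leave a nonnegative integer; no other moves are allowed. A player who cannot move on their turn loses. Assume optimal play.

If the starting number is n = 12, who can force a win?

Build the W/L table. Terminal = L. A non-terminal position is W if it has a move to some L; otherwise it is L.
n=0: no move → L
n=1: W (go to 0, an L position)
n=2: W (go to 0, an L position)
n=3: W (go to 0, an L position)
n=4: L (options 2(W), 3(W) are all W)
n=5: W (go to 0, an L position)
n=6: W (go to 4, an L position)
n=7: W (go to 0, an L position)
n=8: W (go to 4, an L position)
n=9: L (options 6(W), 8(W) are all W)
n=10: W (go to 9, an L position)
n=11: W (go to 0, an L position)
n=12: W (go to 9, an L position)
From 12 the player to move can move to 9, reaching an L position.

The first player wins.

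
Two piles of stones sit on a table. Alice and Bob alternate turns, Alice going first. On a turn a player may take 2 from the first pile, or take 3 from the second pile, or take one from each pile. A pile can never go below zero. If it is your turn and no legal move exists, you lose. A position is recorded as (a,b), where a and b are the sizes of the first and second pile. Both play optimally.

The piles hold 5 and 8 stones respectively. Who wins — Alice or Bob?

Label each position W (a win for the player to move) or L (a loss). A position with no legal move is L; any other position is W exactly when some move reaches an L, and L when every move reaches a W.
No move ever increases a pile, so every position that can arise here has a ≤ 5 and b ≤ 8; it is enough to label the cells with 0 ≤ a ≤ 5 and 0 ≤ b ≤ 8.
Every move lowers a or b (never raises either), so fill the grid row by row in increasing a, and left to right within a row: each cell's successors are then already labelled.
      b=0  b=1  b=2  b=3  b=4  b=5  b=6  b=7  b=8
a=0:    L    L    L    W    W    W    L    L    L
a=1:    L    W    W    W    L    L    L    W    W
a=2:    W    W    W    L    L    W    W    W    W
a=3:    W    L    L    L    W    W    W    L    L
a=4:    L    L    W    W    W    L    L    L    W
a=5:    L    W    W    W    L    L    W    W    W
Cells with no legal move (terminal, hence L): (0,0), (0,1), (0,2), (1,0).
The remaining L cells, each justified by listing all of its moves:
(0,6): the only move is to (0,3)(W), a W ⇒ L
(0,7): the only move is to (0,4)(W), a W ⇒ L
(0,8): the only move is to (0,5)(W), a W ⇒ L
(1,4): moves to (1,1)(W), (0,3)(W); every one is W ⇒ L
(1,5): moves to (1,2)(W), (0,4)(W); every one is W ⇒ L
(1,6): moves to (1,3)(W), (0,5)(W); every one is W ⇒ L
(2,3): moves to (0,3)(W), (2,0)(W), (1,2)(W); every one is W ⇒ L
(2,4): moves to (0,4)(W), (2,1)(W), (1,3)(W); every one is W ⇒ L
(3,1): moves to (1,1)(W), (2,0)(W); every one is W ⇒ L
(3,2): moves to (1,2)(W), (2,1)(W); every one is W ⇒ L
(3,3): moves to (1,3)(W), (3,0)(W), (2,2)(W); every one is W ⇒ L
(3,7): moves to (1,7)(W), (3,4)(W), (2,6)(W); every one is W ⇒ L
(3,8): moves to (1,8)(W), (3,5)(W), (2,7)(W); every one is W ⇒ L
(4,0): the only move is to (2,0)(W), a W ⇒ L
(4,1): moves to (2,1)(W), (3,0)(W); every one is W ⇒ L
(4,5): moves to (2,5)(W), (4,2)(W), (3,4)(W); every one is W ⇒ L
(4,6): moves to (2,6)(W), (4,3)(W), (3,5)(W); every one is W ⇒ L
(4,7): moves to (2,7)(W), (4,4)(W), (3,6)(W); every one is W ⇒ L
(5,0): the only move is to (3,0)(W), a W ⇒ L
(5,4): moves to (3,4)(W), (5,1)(W), (4,3)(W); every one is W ⇒ L
(5,5): moves to (3,5)(W), (5,2)(W), (4,4)(W); every one is W ⇒ L
Every other cell has at least one move into one of the L cells above, so it is W.
The starting position (5,8) is W: Alice should move to (3,8), handing over an L position.

Alice wins.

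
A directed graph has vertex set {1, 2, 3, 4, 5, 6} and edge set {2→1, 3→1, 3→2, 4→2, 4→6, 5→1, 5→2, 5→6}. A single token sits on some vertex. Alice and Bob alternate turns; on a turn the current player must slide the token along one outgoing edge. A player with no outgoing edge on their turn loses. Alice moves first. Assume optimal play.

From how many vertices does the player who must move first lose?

Classify positions by backward induction: terminal positions (no move available) are L. From any other position, the mover wins iff some move reaches an L.
Every edge goes from a vertex to one that appears earlier in the order 6, 1, 2, 3, 4, 5, so processing vertices in that order labels each vertex after all of its successors.
6: no outgoing edge → L
1: no outgoing edge → L
2: reaches L-position 1 → W
3: reaches L-position 1 → W
4: reaches L-position 6 → W
5: reaches L-position 1 → W
The L vertices are 1, 6; that is 2 in all.

2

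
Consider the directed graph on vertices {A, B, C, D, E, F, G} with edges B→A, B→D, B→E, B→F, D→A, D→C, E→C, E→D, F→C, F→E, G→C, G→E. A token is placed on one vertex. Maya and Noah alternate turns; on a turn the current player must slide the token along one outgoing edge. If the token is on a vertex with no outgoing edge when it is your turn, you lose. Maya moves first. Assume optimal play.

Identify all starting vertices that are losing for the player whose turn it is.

Compute win/loss labels from the base case upward. A position with no move is L. Any other position is W if it can reach an L in one move, else L.
Every edge goes from a vertex to one that appears earlier in the order A, C, D, E, G, F, B, so processing vertices in that order labels each vertex after all of its successors.
A: no outgoing edge → L
C: no outgoing edge → L
D: can move to C, which is L ⇒ W
E: can move to C, which is L ⇒ W
G: can move to C, which is L ⇒ W
F: can move to C, which is L ⇒ W
B: can move to A, which is L ⇒ W
Reading off the rows marked L gives the requested list; there are 2 such vertices.

A, C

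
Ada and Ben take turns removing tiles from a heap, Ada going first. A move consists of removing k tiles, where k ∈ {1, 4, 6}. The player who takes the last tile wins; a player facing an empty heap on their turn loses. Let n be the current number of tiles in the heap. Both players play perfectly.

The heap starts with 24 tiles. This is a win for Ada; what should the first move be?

Remove 4, leaving 20.

Label each position W (a win for the player to move) or L (a loss). A position with no legal move is L; any other position is W exactly when some move reaches an L, and L when every move reaches a W.
n=0: no move → L
n=1: W (go to 0, an L position)
n=2: L (sole option 1(W) is W)
n=3: W (go to 2, an L position)
n=4: W (go to 0, an L position)
n=5: L (options 4(W), 1(W) are all W)
n=6: W (go to 5, an L position)
n=7: L (options 6(W), 3(W), 1(W) are all W)
n=8: W (go to 7, an L position)
n=9: W (go to 5, an L position)
n=10: L (options 9(W), 6(W), 4(W) are all W)
n=11: W (go to 10, an L position)
n=12: L (options 11(W), 8(W), 6(W) are all W)
n=13: W (go to 12, an L position)
n=14: W (go to 10, an L position)
n=15: L (options 14(W), 11(W), 9(W) are all W)
n=16: W (go to 15, an L position)
n=17: L (options 16(W), 13(W), 11(W) are all W)
n=18: W (go to 17, an L position)
n=19: W (go to 15, an L position)
n=20: L (options 19(W), 16(W), 14(W) are all W)
n=21: W (go to 20, an L position)
n=22: L (options 21(W), 18(W), 16(W) are all W)
n=23: W (go to 22, an L position)
n=24: W (go to 20, an L position)
From 24, the L positions reachable in one move are: 20.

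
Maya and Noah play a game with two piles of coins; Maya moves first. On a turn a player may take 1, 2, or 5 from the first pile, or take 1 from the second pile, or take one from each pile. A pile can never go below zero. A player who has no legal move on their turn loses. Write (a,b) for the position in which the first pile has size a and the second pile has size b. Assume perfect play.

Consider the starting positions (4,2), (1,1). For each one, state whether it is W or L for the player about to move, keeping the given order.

Positions with no move are L. A position that does have a move is losing for the player to move precisely when every available move leads to a winning position for the opponent. Fill in the labels:
No move ever increases a pile, so every position that can arise here has a ≤ 4 and b ≤ 2; it is enough to label the cells with 0 ≤ a ≤ 4 and 0 ≤ b ≤ 2.
Every move lowers a or b (never raises either), so fill the grid row by row in increasing a, and left to right within a row: each cell's successors are then already labelled.
      b=0  b=1  b=2
a=0:    L    W    L
a=1:    W    W    W
a=2:    W    L    W
a=3:    L    W    W
a=4:    W    W    L
Cells with no legal move (terminal, hence L): (0,0).
The remaining L cells, each justified by listing all of its moves:
(0,2): only reaches (0,1)(W), which is W → L
(2,1): only reaches (1,1)(W), (0,1)(W), (2,0)(W), (1,0)(W), all W → L
(3,0): only reaches (2,0)(W), (1,0)(W), all W → L
(4,2): only reaches (3,2)(W), (2,2)(W), (4,1)(W), (3,1)(W), all W → L
Every other cell has at least one move into one of the L cells above, so it is W.
(4,2): one of the L cells justified above, so L
(1,1): the move to (0,0) reaches an L cell, so W

(4,2): L, (1,1): W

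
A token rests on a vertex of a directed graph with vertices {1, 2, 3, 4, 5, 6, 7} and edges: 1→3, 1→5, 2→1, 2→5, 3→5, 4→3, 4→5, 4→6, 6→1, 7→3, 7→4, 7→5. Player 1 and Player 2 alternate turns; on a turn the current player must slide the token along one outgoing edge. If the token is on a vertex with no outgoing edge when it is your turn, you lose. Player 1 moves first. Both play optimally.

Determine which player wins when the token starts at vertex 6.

Player 2 wins.

Compute win/loss labels from the base case upward. A position with no move is L. Any other position is W if it can reach an L in one move, else L.
Every edge goes from a vertex to one that appears earlier in the order 5, 3, 1, 6, 4, 2, 7, so processing vertices in that order labels each vertex after all of its successors.
5: no outgoing edge → L
3: W (go to 5, an L position)
1: W (go to 5, an L position)
6: L (sole option 1(W) is W)
4: W (go to 6, an L position)
2: W (go to 5, an L position)
7: W (go to 5, an L position)
The starting position 6 is L: whatever Player 1 does, the opponent receives a W position.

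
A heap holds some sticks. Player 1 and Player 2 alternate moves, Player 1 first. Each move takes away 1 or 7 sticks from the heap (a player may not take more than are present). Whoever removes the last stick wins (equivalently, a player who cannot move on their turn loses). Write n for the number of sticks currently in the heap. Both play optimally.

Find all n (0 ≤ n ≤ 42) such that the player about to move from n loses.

0, 2, 4, 6, 8, 10, 12, 14, 16, 18, 20, 22, 24, 26, 28, 30, 32, 34, 36, 38, 40, 42

Build the W/L table. Terminal = L. A non-terminal position is W if it has a move to some L; otherwise it is L.
n=0: no move → L
n=1: can move to 0, which is L ⇒ W
n=2: the only move is to 1(W), a W ⇒ L
n=3: can move to 2, which is L ⇒ W
n=4: the only move is to 3(W), a W ⇒ L
n=5: can move to 4, which is L ⇒ W
n=6: the only move is to 5(W), a W ⇒ L
n=7: can move to 6, which is L ⇒ W
n=8: moves to 7(W), 1(W); every one is W ⇒ L
n=9: can move to 8, which is L ⇒ W
n=10: moves to 9(W), 3(W); every one is W ⇒ L
n=11: can move to 10, which is L ⇒ W
n=12: moves to 11(W), 5(W); every one is W ⇒ L
n=13: can move to 12, which is L ⇒ W
n=14: moves to 13(W), 7(W); every one is W ⇒ L
n=15: can move to 14, which is L ⇒ W
n=16: moves to 15(W), 9(W); every one is W ⇒ L
n=17: can move to 16, which is L ⇒ W
n=18: moves to 17(W), 11(W); every one is W ⇒ L
n=19: can move to 18, which is L ⇒ W
n=20: moves to 19(W), 13(W); every one is W ⇒ L
n=21: can move to 20, which is L ⇒ W
n=22: moves to 21(W), 15(W); every one is W ⇒ L
n=23: can move to 22, which is L ⇒ W
n=24: moves to 23(W), 17(W); every one is W ⇒ L
n=25: can move to 24, which is L ⇒ W
n=26: moves to 25(W), 19(W); every one is W ⇒ L
n=27: can move to 26, which is L ⇒ W
n=28: moves to 27(W), 21(W); every one is W ⇒ L
n=29: can move to 28, which is L ⇒ W
n=30: moves to 29(W), 23(W); every one is W ⇒ L
n=31: can move to 30, which is L ⇒ W
n=32: moves to 31(W), 25(W); every one is W ⇒ L
n=33: can move to 32, which is L ⇒ W
n=34: moves to 33(W), 27(W); every one is W ⇒ L
n=35: can move to 34, which is L ⇒ W
n=36: moves to 35(W), 29(W); every one is W ⇒ L
n=37: can move to 36, which is L ⇒ W
n=38: moves to 37(W), 31(W); every one is W ⇒ L
n=39: can move to 38, which is L ⇒ W
n=40: moves to 39(W), 33(W); every one is W ⇒ L
n=41: can move to 40, which is L ⇒ W
n=42: moves to 41(W), 35(W); every one is W ⇒ L
The losing starting values of n are exactly the entries labelled L in this table (22 of them).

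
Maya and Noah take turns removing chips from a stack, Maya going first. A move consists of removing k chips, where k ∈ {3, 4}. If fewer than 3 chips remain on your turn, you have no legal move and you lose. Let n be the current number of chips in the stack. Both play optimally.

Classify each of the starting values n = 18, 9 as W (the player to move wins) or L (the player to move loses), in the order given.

Build the W/L table. Terminal = L. A non-terminal position is W if it has a move to some L; otherwise it is L.
n=0: no move → L
n=1: no move → L
n=2: no move → L
n=3: W (go to 0, an L position)
n=4: W (go to 1, an L position)
n=5: W (go to 2, an L position)
n=6: W (go to 2, an L position)
n=7: L (options 4(W), 3(W) are all W)
n=8: L (options 5(W), 4(W) are all W)
n=9: L (options 6(W), 5(W) are all W)
n=10: W (go to 7, an L position)
n=11: W (go to 8, an L position)
n=12: W (go to 9, an L position)
n=13: W (go to 9, an L position)
n=14: L (options 11(W), 10(W) are all W)
n=15: L (options 12(W), 11(W) are all W)
n=16: L (options 13(W), 12(W) are all W)
n=17: W (go to 14, an L position)
n=18: W (go to 15, an L position)

18: W, 9: L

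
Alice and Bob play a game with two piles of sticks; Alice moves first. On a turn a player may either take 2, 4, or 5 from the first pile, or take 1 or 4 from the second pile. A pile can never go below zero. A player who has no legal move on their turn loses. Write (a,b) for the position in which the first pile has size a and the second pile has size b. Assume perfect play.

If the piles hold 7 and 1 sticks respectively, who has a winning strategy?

Alice wins.

Classify positions by backward induction: terminal positions (no move available) are L. From any other position, the mover wins iff some move reaches an L.
No move ever increases a pile, so every position that can arise here has a ≤ 7 and b ≤ 1; it is enough to label the cells with 0 ≤ a ≤ 7 and 0 ≤ b ≤ 1.
Every move lowers a or b (never raises either), so fill the grid row by row in increasing a, and left to right within a row: each cell's successors are then already labelled.
      b=0  b=1
a=0:    L    W
a=1:    L    W
a=2:    W    L
a=3:    W    L
a=4:    W    W
a=5:    W    W
a=6:    W    W
a=7:    L    W
Cells with no legal move (terminal, hence L): (0,0), (1,0).
The remaining L cells, each justified by listing all of its moves:
(2,1): only reaches (0,1)(W), (2,0)(W), all W → L
(3,1): only reaches (1,1)(W), (3,0)(W), all W → L
(7,0): only reaches (5,0)(W), (3,0)(W), (2,0)(W), all W → L
Every other cell has at least one move into one of the L cells above, so it is W.
The starting position (7,1) is W: Alice should move to (3,1), handing over an L position.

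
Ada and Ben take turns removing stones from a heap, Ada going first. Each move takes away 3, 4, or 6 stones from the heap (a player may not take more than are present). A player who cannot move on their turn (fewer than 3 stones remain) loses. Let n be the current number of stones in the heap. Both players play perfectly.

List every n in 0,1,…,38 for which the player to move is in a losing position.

Label each position W (a win for the player to move) or L (a loss). A position with no legal move is L; any other position is W exactly when some move reaches an L, and L when every move reaches a W.
n=0: no move → L
n=1: no move → L
n=2: no move → L
n=3: can move to 0, which is L ⇒ W
n=4: can move to 1, which is L ⇒ W
n=5: can move to 2, which is L ⇒ W
n=6: can move to 2, which is L ⇒ W
n=7: can move to 1, which is L ⇒ W
n=8: can move to 2, which is L ⇒ W
n=9: moves to 6(W), 5(W), 3(W); every one is W ⇒ L
n=10: moves to 7(W), 6(W), 4(W); every one is W ⇒ L
n=11: moves to 8(W), 7(W), 5(W); every one is W ⇒ L
n=12: can move to 9, which is L ⇒ W
n=13: can move to 10, which is L ⇒ W
n=14: can move to 11, which is L ⇒ W
n=15: can move to 11, which is L ⇒ W
n=16: can move to 10, which is L ⇒ W
n=17: can move to 11, which is L ⇒ W
n=18: moves to 15(W), 14(W), 12(W); every one is W ⇒ L
n=19: moves to 16(W), 15(W), 13(W); every one is W ⇒ L
n=20: moves to 17(W), 16(W), 14(W); every one is W ⇒ L
n=21: can move to 18, which is L ⇒ W
n=22: can move to 19, which is L ⇒ W
n=23: can move to 20, which is L ⇒ W
n=24: can move to 20, which is L ⇒ W
n=25: can move to 19, which is L ⇒ W
n=26: can move to 20, which is L ⇒ W
n=27: moves to 24(W), 23(W), 21(W); every one is W ⇒ L
n=28: moves to 25(W), 24(W), 22(W); every one is W ⇒ L
n=29: moves to 26(W), 25(W), 23(W); every one is W ⇒ L
n=30: can move to 27, which is L ⇒ W
n=31: can move to 28, which is L ⇒ W
n=32: can move to 29, which is L ⇒ W
n=33: can move to 29, which is L ⇒ W
n=34: can move to 28, which is L ⇒ W
n=35: can move to 29, which is L ⇒ W
n=36: moves to 33(W), 32(W), 30(W); every one is W ⇒ L
n=37: moves to 34(W), 33(W), 31(W); every one is W ⇒ L
n=38: moves to 35(W), 34(W), 32(W); every one is W ⇒ L
The losing starting values of n are exactly the entries labelled L in this table (15 of them).

0, 1, 2, 9, 10, 11, 18, 19, 20, 27, 28, 29, 36, 37, 38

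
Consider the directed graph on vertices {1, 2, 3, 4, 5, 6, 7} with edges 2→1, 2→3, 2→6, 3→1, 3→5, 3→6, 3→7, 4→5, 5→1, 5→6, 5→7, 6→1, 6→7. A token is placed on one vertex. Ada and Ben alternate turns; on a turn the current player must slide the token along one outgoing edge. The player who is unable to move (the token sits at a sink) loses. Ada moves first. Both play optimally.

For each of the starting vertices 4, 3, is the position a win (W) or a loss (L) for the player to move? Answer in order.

4: L, 3: W

Use the standard recursion: the mover loses at a terminal position; elsewhere, the mover wins exactly when some move hands the opponent an L position.
Every edge goes from a vertex to one that appears earlier in the order 1, 7, 6, 5, 4, 3, 2, so processing vertices in that order labels each vertex after all of its successors.
1: no outgoing edge → L
7: no outgoing edge → L
6: W (go to 7, an L position)
5: W (go to 7, an L position)
4: L (sole option 5(W) is W)
3: W (go to 7, an L position)
2: W (go to 1, an L position)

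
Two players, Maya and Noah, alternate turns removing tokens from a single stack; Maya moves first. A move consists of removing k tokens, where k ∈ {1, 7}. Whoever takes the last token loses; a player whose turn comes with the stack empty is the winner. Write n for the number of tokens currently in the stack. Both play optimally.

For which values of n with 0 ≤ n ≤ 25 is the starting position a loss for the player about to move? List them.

1, 3, 5, 7, 9, 11, 13, 15, 17, 19, 21, 23, 25

Classify positions by backward induction: terminal positions (no move available) are W. From any other position, the mover wins iff some move reaches an L.
n=0: no move; the opponent has just taken the last token and therefore loses → W
n=1: →0(W) only, which is W, so L
n=2: →1(L), so W
n=3: →2(W) only, which is W, so L
n=4: →3(L), so W
n=5: →4(W) only, which is W, so L
n=6: →5(L), so W
n=7: →6(W), 0(W) — all W, so L
n=8: →7(L), so W
n=9: →8(W), 2(W) — all W, so L
n=10: →9(L), so W
n=11: →10(W), 4(W) — all W, so L
n=12: →11(L), so W
n=13: →12(W), 6(W) — all W, so L
n=14: →13(L), so W
n=15: →14(W), 8(W) — all W, so L
n=16: →15(L), so W
n=17: →16(W), 10(W) — all W, so L
n=18: →17(L), so W
n=19: →18(W), 12(W) — all W, so L
n=20: →19(L), so W
n=21: →20(W), 14(W) — all W, so L
n=22: →21(L), so W
n=23: →22(W), 16(W) — all W, so L
n=24: →23(L), so W
n=25: →24(W), 18(W) — all W, so L
Reading off the rows marked L gives the requested list; there are 13 such values of n.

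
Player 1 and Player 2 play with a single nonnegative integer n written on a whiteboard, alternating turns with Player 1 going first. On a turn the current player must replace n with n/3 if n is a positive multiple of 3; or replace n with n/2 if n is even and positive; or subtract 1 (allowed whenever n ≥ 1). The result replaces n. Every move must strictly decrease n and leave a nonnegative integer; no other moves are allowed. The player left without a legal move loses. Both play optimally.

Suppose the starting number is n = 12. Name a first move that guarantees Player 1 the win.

Move to 11.

Compute win/loss labels from the base case upward. A position with no move is L. Any other position is W if it can reach an L in one move, else L.
n=0: no move → L
n=1: →0(L), so W
n=2: →1(W) only, which is W, so L
n=3: →2(L), so W
n=4: →2(L), so W
n=5: →4(W) only, which is W, so L
n=6: →2(L), so W
n=7: →6(W) only, which is W, so L
n=8: →7(L), so W
n=9: →3(W), 8(W) — all W, so L
n=10: →5(L), so W
n=11: →10(W) only, which is W, so L
n=12: →11(L), so W
From 12, the L positions reachable in one move are: 11.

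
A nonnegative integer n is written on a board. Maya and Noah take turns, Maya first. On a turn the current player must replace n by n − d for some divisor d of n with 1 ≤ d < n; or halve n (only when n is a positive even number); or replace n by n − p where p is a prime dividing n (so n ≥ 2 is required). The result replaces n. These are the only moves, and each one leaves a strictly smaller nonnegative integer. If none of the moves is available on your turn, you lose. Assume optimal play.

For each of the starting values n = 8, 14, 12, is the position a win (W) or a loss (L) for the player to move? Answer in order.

Classify positions by backward induction: terminal positions (no move available) are L. From any other position, the mover wins iff some move reaches an L.
n=0: no move → L
n=1: no move → L
n=2: reaches L-position 0 → W
n=3: reaches L-position 0 → W
n=4: only reaches 2(W), 3(W), all W → L
n=5: reaches L-position 0 → W
n=6: reaches L-position 4 → W
n=7: reaches L-position 0 → W
n=8: reaches L-position 4 → W
n=9: only reaches 6(W), 8(W), all W → L
n=10: reaches L-position 9 → W
n=11: reaches L-position 0 → W
n=12: reaches L-position 9 → W
n=13: reaches L-position 0 → W
n=14: only reaches 7(W), 12(W), 13(W), all W → L

8: W, 14: L, 12: W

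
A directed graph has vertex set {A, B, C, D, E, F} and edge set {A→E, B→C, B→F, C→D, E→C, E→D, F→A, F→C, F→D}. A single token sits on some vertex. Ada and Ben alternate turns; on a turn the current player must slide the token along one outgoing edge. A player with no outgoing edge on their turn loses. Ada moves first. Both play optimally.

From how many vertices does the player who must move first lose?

Label each position W (a win for the player to move) or L (a loss). A position with no legal move is L; any other position is W exactly when some move reaches an L, and L when every move reaches a W.
Every edge goes from a vertex to one that appears earlier in the order D, C, E, A, F, B, so processing vertices in that order labels each vertex after all of its successors.
D: no outgoing edge → L
C: W (go to D, an L position)
E: W (go to D, an L position)
A: L (sole option E(W) is W)
F: W (go to A, an L position)
B: L (options F(W), C(W) are all W)
The L vertices are A, B, D; that is 3 in all.

3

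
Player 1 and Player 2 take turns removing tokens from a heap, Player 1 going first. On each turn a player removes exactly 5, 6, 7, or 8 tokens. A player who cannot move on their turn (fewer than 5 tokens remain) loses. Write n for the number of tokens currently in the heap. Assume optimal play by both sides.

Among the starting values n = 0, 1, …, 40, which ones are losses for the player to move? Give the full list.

Work bottom-up. With no move the player to move loses. Otherwise the position is W if at least one move leads to an L position for the opponent, and L if every move leads to a W.
n=0: no move → L
n=1: no move → L
n=2: no move → L
n=3: no move → L
n=4: no move → L
n=5: reaches L-position 0 → W
n=6: reaches L-position 1 → W
n=7: reaches L-position 2 → W
n=8: reaches L-position 3 → W
n=9: reaches L-position 4 → W
n=10: reaches L-position 4 → W
n=11: reaches L-position 4 → W
n=12: reaches L-position 4 → W
n=13: only reaches 8(W), 7(W), 6(W), 5(W), all W → L
n=14: only reaches 9(W), 8(W), 7(W), 6(W), all W → L
n=15: only reaches 10(W), 9(W), 8(W), 7(W), all W → L
n=16: only reaches 11(W), 10(W), 9(W), 8(W), all W → L
n=17: only reaches 12(W), 11(W), 10(W), 9(W), all W → L
n=18: reaches L-position 13 → W
n=19: reaches L-position 14 → W
n=20: reaches L-position 15 → W
n=21: reaches L-position 16 → W
n=22: reaches L-position 17 → W
n=23: reaches L-position 17 → W
n=24: reaches L-position 17 → W
n=25: reaches L-position 17 → W
n=26: only reaches 21(W), 20(W), 19(W), 18(W), all W → L
n=27: only reaches 22(W), 21(W), 20(W), 19(W), all W → L
n=28: only reaches 23(W), 22(W), 21(W), 20(W), all W → L
n=29: only reaches 24(W), 23(W), 22(W), 21(W), all W → L
n=30: only reaches 25(W), 24(W), 23(W), 22(W), all W → L
n=31: reaches L-position 26 → W
n=32: reaches L-position 27 → W
n=33: reaches L-position 28 → W
n=34: reaches L-position 29 → W
n=35: reaches L-position 30 → W
n=36: reaches L-position 30 → W
n=37: reaches L-position 30 → W
n=38: reaches L-position 30 → W
n=39: only reaches 34(W), 33(W), 32(W), 31(W), all W → L
n=40: only reaches 35(W), 34(W), 33(W), 32(W), all W → L
The losing starting values of n are exactly the entries labelled L in this table (17 of them).

0, 1, 2, 3, 4, 13, 14, 15, 16, 17, 26, 27, 28, 29, 30, 39, 40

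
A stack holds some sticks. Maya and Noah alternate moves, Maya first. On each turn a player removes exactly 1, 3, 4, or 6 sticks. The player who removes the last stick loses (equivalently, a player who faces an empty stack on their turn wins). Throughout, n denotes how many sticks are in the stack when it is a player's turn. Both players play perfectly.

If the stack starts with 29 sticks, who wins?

Noah wins.

Use the standard recursion: the mover wins at a terminal position; elsewhere, the mover wins exactly when some move hands the opponent an L position.
n=0: no move; the opponent has just taken the last stick and therefore loses → W
n=1: the only move is to 0(W), a W ⇒ L
n=2: can move to 1, which is L ⇒ W
n=3: moves to 2(W), 0(W); every one is W ⇒ L
n=4: can move to 3, which is L ⇒ W
n=5: can move to 1, which is L ⇒ W
n=6: can move to 3, which is L ⇒ W
n=7: can move to 3, which is L ⇒ W
n=8: moves to 7(W), 5(W), 4(W), 2(W); every one is W ⇒ L
n=9: can move to 8, which is L ⇒ W
n=10: moves to 9(W), 7(W), 6(W), 4(W); every one is W ⇒ L
n=11: can move to 10, which is L ⇒ W
n=12: can move to 8, which is L ⇒ W
n=13: can move to 10, which is L ⇒ W
n=14: can move to 10, which is L ⇒ W
n=15: moves to 14(W), 12(W), 11(W), 9(W); every one is W ⇒ L
n=16: can move to 15, which is L ⇒ W
n=17: moves to 16(W), 14(W), 13(W), 11(W); every one is W ⇒ L
n=18: can move to 17, which is L ⇒ W
n=19: can move to 15, which is L ⇒ W
n=20: can move to 17, which is L ⇒ W
n=21: can move to 17, which is L ⇒ W
n=22: moves to 21(W), 19(W), 18(W), 16(W); every one is W ⇒ L
n=23: can move to 22, which is L ⇒ W
n=24: moves to 23(W), 21(W), 20(W), 18(W); every one is W ⇒ L
n=25: can move to 24, which is L ⇒ W
n=26: can move to 22, which is L ⇒ W
n=27: can move to 24, which is L ⇒ W
n=28: can move to 24, which is L ⇒ W
n=29: moves to 28(W), 26(W), 25(W), 23(W); every one is W ⇒ L
The starting position 29 is L: whatever Maya does, the opponent receives a W position.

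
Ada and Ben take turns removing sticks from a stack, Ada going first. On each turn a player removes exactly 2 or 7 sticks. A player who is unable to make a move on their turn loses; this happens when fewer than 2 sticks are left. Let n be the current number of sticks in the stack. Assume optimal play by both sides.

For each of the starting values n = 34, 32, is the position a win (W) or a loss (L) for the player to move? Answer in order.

34: W, 32: L

Positions with no move are L. A position that does have a move is losing for the player to move precisely when every available move leads to a winning position for the opponent. Fill in the labels:
n=0: no move → L
n=1: no move → L
n=2: reaches L-position 0 → W
n=3: reaches L-position 1 → W
n=4: only reaches 2(W), which is W → L
n=5: only reaches 3(W), which is W → L
n=6: reaches L-position 4 → W
n=7: reaches L-position 5 → W
n=8: reaches L-position 1 → W
n=9: only reaches 7(W), 2(W), all W → L
n=10: only reaches 8(W), 3(W), all W → L
n=11: reaches L-position 9 → W
n=12: reaches L-position 10 → W
n=13: only reaches 11(W), 6(W), all W → L
n=14: only reaches 12(W), 7(W), all W → L
n=15: reaches L-position 13 → W
n=16: reaches L-position 14 → W
n=17: reaches L-position 10 → W
n=18: only reaches 16(W), 11(W), all W → L
n=19: only reaches 17(W), 12(W), all W → L
n=20: reaches L-position 18 → W
n=21: reaches L-position 19 → W
n=22: only reaches 20(W), 15(W), all W → L
n=23: only reaches 21(W), 16(W), all W → L
n=24: reaches L-position 22 → W
n=25: reaches L-position 23 → W
n=26: reaches L-position 19 → W
n=27: only reaches 25(W), 20(W), all W → L
n=28: only reaches 26(W), 21(W), all W → L
n=29: reaches L-position 27 → W
n=30: reaches L-position 28 → W
n=31: only reaches 29(W), 24(W), all W → L
n=32: only reaches 30(W), 25(W), all W → L
n=33: reaches L-position 31 → W
n=34: reaches L-position 32 → W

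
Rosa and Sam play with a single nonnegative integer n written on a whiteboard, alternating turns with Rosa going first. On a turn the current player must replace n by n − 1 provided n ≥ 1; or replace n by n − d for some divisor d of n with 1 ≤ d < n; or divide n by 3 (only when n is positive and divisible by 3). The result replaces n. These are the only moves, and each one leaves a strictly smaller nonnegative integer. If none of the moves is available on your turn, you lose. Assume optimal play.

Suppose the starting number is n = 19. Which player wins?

Sam wins.

Build the W/L table. Terminal = L. A non-terminal position is W if it has a move to some L; otherwise it is L.
n=0: no move → L
n=1: reaches L-position 0 → W
n=2: only reaches 1(W), which is W → L
n=3: reaches L-position 2 → W
n=4: reaches L-position 2 → W
n=5: only reaches 4(W), which is W → L
n=6: reaches L-position 2 → W
n=7: only reaches 6(W), which is W → L
n=8: reaches L-position 7 → W
n=9: only reaches 3(W), 6(W), 8(W), all W → L
n=10: reaches L-position 5 → W
n=11: only reaches 10(W), which is W → L
n=12: reaches L-position 9 → W
n=13: only reaches 12(W), which is W → L
n=14: reaches L-position 7 → W
n=15: reaches L-position 5 → W
n=16: only reaches 8(W), 12(W), 14(W), 15(W), all W → L
n=17: reaches L-position 16 → W
n=18: reaches L-position 9 → W
n=19: only reaches 18(W), which is W → L
The starting position 19 is L: whatever Rosa does, the opponent receives a W position.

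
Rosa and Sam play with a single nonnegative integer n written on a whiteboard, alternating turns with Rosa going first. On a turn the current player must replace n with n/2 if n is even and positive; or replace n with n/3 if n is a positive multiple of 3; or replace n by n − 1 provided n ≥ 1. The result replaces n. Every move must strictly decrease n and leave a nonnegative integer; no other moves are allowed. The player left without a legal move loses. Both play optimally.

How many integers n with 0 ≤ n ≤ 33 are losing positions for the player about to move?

13

Classify positions by backward induction: terminal positions (no move available) are L. From any other position, the mover wins iff some move reaches an L.
n=0: no move → L
n=1: →0(L), so W
n=2: →1(W) only, which is W, so L
n=3: →2(L), so W
n=4: →2(L), so W
n=5: →4(W) only, which is W, so L
n=6: →2(L), so W
n=7: →6(W) only, which is W, so L
n=8: →7(L), so W
n=9: →3(W), 8(W) — all W, so L
n=10: →5(L), so W
n=11: →10(W) only, which is W, so L
n=12: →11(L), so W
n=13: →12(W) only, which is W, so L
n=14: →7(L), so W
n=15: →5(L), so W
n=16: →8(W), 15(W) — all W, so L
n=17: →16(L), so W
n=18: →9(L), so W
n=19: →18(W) only, which is W, so L
n=20: →19(L), so W
n=21: →7(L), so W
n=22: →11(L), so W
n=23: →22(W) only, which is W, so L
n=24: →23(L), so W
n=25: →24(W) only, which is W, so L
n=26: →13(L), so W
n=27: →9(L), so W
n=28: →14(W), 27(W) — all W, so L
n=29: →28(L), so W
n=30: →10(W), 15(W), 29(W) — all W, so L
n=31: →30(L), so W
n=32: →16(L), so W
n=33: →11(L), so W
L entries with 0 ≤ n ≤ 33: n = 0, 2, 5, 7, 9, 11, 13, 16, 19, 23, 25, 28, 30; that makes 13.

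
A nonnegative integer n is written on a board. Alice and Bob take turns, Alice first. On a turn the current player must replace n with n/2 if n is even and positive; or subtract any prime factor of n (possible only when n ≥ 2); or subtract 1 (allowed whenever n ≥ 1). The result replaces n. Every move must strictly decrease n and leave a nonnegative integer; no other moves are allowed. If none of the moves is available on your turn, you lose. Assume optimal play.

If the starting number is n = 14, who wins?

Use the standard recursion: the mover loses at a terminal position; elsewhere, the mover wins exactly when some move hands the opponent an L position.
n=0: no move → L
n=1: →0(L), so W
n=2: →0(L), so W
n=3: →0(L), so W
n=4: →2(W), 3(W) — all W, so L
n=5: →0(L), so W
n=6: →4(L), so W
n=7: →0(L), so W
n=8: →4(L), so W
n=9: →6(W), 8(W) — all W, so L
n=10: →9(L), so W
n=11: →0(L), so W
n=12: →9(L), so W
n=13: →0(L), so W
n=14: →7(W), 12(W), 13(W) — all W, so L
The starting position 14 is L: whatever Alice does, the opponent receives a W position.

Bob wins.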